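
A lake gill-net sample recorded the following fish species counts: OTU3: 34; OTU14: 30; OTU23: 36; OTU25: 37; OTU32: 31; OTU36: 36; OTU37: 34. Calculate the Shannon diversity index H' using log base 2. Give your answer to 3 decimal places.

Total N = 34+30+36+37+31+36+34 = 238, so the proportions are 0.14286, 0.12605, 0.15126, 0.15546, 0.13025, 0.15126, 0.14286 (working shown to 5 dp, full precision carried).
Each pᵢ log₂ pᵢ term: 0.14286×(-2.80735)=-0.40105, 0.12605×(-2.98793)=-0.37663, 0.15126×(-2.72489)=-0.41217, 0.15546×(-2.68536)=-0.41747, 0.13025×(-2.94062)=-0.38302, 0.15126×(-2.72489)=-0.41217, 0.14286×(-2.80735)=-0.40105.
Sum = -2.80356, so H' = 2.804.

2.804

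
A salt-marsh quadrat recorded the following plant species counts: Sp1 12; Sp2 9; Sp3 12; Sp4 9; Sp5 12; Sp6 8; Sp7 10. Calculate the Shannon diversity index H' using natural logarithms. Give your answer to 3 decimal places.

Total N = 12+9+12+9+12+8+10 = 72, so the proportions are 0.16667, 0.125, 0.16667, 0.125, 0.16667, 0.11111, 0.13889 (working shown to 5 dp, full precision carried).
Each pᵢ ln pᵢ term: 0.16667×(-1.79176)=-0.29863, 0.125×(-2.07944)=-0.25993, 0.16667×(-1.79176)=-0.29863, 0.125×(-2.07944)=-0.25993, 0.16667×(-1.79176)=-0.29863, 0.11111×(-2.19722)=-0.24414, 0.13889×(-1.97408)=-0.27418.
Sum = -1.93405, so H' = 1.934.

1.934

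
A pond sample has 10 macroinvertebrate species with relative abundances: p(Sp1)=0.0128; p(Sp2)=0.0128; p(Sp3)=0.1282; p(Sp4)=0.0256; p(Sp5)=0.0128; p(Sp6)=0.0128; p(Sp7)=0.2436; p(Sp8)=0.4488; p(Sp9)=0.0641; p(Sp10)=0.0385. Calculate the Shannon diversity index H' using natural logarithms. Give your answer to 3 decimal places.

Each pᵢ ln pᵢ term (working shown to 5 dp, full precision carried): 0.0128×(-4.35831)=-0.05579, 0.0128×(-4.35831)=-0.05579, 0.1282×(-2.05416)=-0.26334, 0.0256×(-3.66516)=-0.09383, 0.0128×(-4.35831)=-0.05579, 0.0128×(-4.35831)=-0.05579, 0.2436×(-1.41223)=-0.34402, 0.4488×(-0.80118)=-0.35957, 0.0641×(-2.74731)=-0.17610, 0.0385×(-3.25710)=-0.12540.
Sum = -1.58541, so H' = 1.585.

1.585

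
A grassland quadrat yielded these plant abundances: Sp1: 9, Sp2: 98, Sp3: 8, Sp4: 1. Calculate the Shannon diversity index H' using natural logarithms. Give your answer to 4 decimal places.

Total N = 9+98+8+1 = 116, so the proportions are 0.077586, 0.844828, 0.068966, 0.008621 (working shown to 6 dp, full precision carried).
Each pᵢ ln pᵢ term: 0.077586×(-2.556366)=-0.198339, 0.844828×(-0.168623)=-0.142457, 0.068966×(-2.674149)=-0.184424, 0.008621×(-4.753590)=-0.040979.
Sum = -0.566199, so H' = 0.5662.

0.5662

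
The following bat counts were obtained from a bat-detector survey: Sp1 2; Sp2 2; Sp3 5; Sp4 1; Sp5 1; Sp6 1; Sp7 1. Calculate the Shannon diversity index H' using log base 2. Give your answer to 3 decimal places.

2.500

Total N = 2+2+5+1+1+1+1 = 13, so the proportions are 0.15385, 0.15385, 0.38462, 0.07692, 0.07692, 0.07692, 0.07692 (working shown to 5 dp, full precision carried).
Each pᵢ log₂ pᵢ term: 0.15385×(-2.70044)=-0.41545, 0.15385×(-2.70044)=-0.41545, 0.38462×(-1.37851)=-0.53020, 0.07692×(-3.70044)=-0.28465, 0.07692×(-3.70044)=-0.28465, 0.07692×(-3.70044)=-0.28465, 0.07692×(-3.70044)=-0.28465.
Sum = -2.49970, so H' = 2.500.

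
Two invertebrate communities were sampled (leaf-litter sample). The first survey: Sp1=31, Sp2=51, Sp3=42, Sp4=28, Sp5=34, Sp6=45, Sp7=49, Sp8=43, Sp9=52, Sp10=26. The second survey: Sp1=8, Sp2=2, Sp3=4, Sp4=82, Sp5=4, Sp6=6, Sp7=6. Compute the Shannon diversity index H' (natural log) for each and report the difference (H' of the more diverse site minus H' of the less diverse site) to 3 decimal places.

The first survey: N=401, proportions 0.07731, 0.12718, 0.10474, 0.06983, 0.08479, 0.11222, 0.12219, 0.10723, 0.12968, 0.06484, giving H' = 2.27560 (working shown to 5 dp, full precision carried).
The second survey: N=112, proportions 0.07143, 0.01786, 0.03571, 0.73214, 0.03571, 0.05357, 0.05357, giving H' = 1.04025.
Difference = |2.27560 − 1.04025| = 1.23535, i.e. 1.235 to 3 decimal places.

1.235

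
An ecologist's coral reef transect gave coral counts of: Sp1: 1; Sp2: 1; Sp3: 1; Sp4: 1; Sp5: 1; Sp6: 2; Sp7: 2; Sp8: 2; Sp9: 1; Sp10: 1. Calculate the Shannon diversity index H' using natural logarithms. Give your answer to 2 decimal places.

2.25

Total N = 1+1+1+1+1+2+2+2+1+1 = 13, so the proportions are 0.0769, 0.0769, 0.0769, 0.0769, 0.0769, 0.1538, 0.1538, 0.1538, 0.0769, 0.0769 (working shown to 4 dp, full precision carried).
Each pᵢ ln pᵢ term: 0.0769×(-2.5649)=-0.1973, 0.0769×(-2.5649)=-0.1973, 0.0769×(-2.5649)=-0.1973, 0.0769×(-2.5649)=-0.1973, 0.0769×(-2.5649)=-0.1973, 0.1538×(-1.8718)=-0.2880, 0.1538×(-1.8718)=-0.2880, 0.1538×(-1.8718)=-0.2880, 0.0769×(-2.5649)=-0.1973, 0.0769×(-2.5649)=-0.1973.
Sum = -2.2450, so H' = 2.25.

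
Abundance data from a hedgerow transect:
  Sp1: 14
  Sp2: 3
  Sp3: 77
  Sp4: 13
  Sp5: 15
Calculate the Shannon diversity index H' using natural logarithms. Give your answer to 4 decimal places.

1.1263

Total N = 14+3+77+13+15 = 122, so the proportions are 0.114754, 0.02459, 0.631148, 0.106557, 0.122951 (working shown to 6 dp, full precision carried).
Each pᵢ ln pᵢ term: 0.114754×(-2.164964)=-0.248438, 0.02459×(-3.705409)=-0.091117, 0.631148×(-0.460216)=-0.290464, 0.106557×(-2.239072)=-0.238590, 0.122951×(-2.095971)=-0.257701.
Sum = -1.126310, so H' = 1.1263.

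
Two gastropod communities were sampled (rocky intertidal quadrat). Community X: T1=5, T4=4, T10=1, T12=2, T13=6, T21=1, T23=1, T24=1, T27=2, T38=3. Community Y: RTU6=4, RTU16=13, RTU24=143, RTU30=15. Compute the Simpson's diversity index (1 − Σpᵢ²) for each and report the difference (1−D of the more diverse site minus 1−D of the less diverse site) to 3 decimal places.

0.536

Community X: N=26, proportions 0.19231, 0.15385, 0.03846, 0.07692, 0.23077, 0.03846, 0.03846, 0.03846, 0.07692, 0.11538, giving 1−D = 0.85503 (working shown to 5 dp, full precision carried).
Community Y: N=175, proportions 0.02286, 0.07429, 0.81714, 0.08571, giving 1−D = 0.31889.
Difference = |0.85503 − 0.31889| = 0.53614, i.e. 0.536 to 3 decimal places.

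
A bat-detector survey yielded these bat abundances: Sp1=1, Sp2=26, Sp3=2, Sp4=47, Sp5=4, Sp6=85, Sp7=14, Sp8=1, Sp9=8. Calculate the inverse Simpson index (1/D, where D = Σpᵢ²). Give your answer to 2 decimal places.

Total N = 1+26+2+47+4+85+14+1+8 = 188, so the proportions are 0.005319, 0.138298, 0.010638, 0.25, 0.021277, 0.452128, 0.074468, 0.005319, 0.042553 (working shown to 6 dp, full precision carried).
D = 0.005319² + 0.138298² + 0.010638² + 0.25² + 0.021277² + 0.452128² + 0.074468² + 0.005319² + 0.042553² = 0.000028 + 0.019126 + 0.000113 + 0.062500 + 0.000453 + 0.204419 + 0.005545 + 0.000028 + 0.001811 = 0.294024.
So 1/D = 3.4011, i.e. 3.40 to 2 decimal places.

3.40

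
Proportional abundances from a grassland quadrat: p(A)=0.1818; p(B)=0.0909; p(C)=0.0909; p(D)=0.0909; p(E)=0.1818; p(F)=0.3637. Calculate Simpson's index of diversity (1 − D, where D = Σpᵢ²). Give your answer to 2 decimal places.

0.78

D = 0.1818² + 0.0909² + 0.0909² + 0.0909² + 0.1818² + 0.3637² = 0.0331 + 0.0083 + 0.0083 + 0.0083 + 0.0331 + 0.1323 = 0.2232 (working shown to 4 dp, full precision carried).
So 1 − D = 0.7768, i.e. 0.78 to 2 decimal places.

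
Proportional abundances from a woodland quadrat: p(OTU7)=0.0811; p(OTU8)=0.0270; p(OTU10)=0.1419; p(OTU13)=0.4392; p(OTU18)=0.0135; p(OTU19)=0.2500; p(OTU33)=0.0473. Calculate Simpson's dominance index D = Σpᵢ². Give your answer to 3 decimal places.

D = 0.0811² + 0.027² + 0.1419² + 0.4392² + 0.0135² + 0.25² + 0.0473² = 0.00658 + 0.00073 + 0.02014 + 0.19290 + 0.00018 + 0.06250 + 0.00224 = 0.28526 (working shown to 5 dp, full precision carried).
To 3 decimal places, D = 0.285.

0.285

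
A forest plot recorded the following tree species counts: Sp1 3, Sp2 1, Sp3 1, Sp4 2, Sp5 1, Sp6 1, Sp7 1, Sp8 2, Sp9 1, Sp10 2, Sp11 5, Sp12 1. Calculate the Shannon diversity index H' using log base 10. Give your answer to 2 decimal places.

1.00

Total N = 3+1+1+2+1+1+1+2+1+2+5+1 = 21, so the proportions are 0.1429, 0.0476, 0.0476, 0.0952, 0.0476, 0.0476, 0.0476, 0.0952, 0.0476, 0.0952, 0.2381, 0.0476 (working shown to 4 dp, full precision carried).
Each pᵢ log₁₀ pᵢ term: 0.1429×(-0.8451)=-0.1207, 0.0476×(-1.3222)=-0.0630, 0.0476×(-1.3222)=-0.0630, 0.0952×(-1.0212)=-0.0973, 0.0476×(-1.3222)=-0.0630, 0.0476×(-1.3222)=-0.0630, 0.0476×(-1.3222)=-0.0630, 0.0952×(-1.0212)=-0.0973, 0.0476×(-1.3222)=-0.0630, 0.0952×(-1.0212)=-0.0973, 0.2381×(-0.6232)=-0.1484, 0.0476×(-1.3222)=-0.0630.
Sum = -1.0016, so H' = 1.00.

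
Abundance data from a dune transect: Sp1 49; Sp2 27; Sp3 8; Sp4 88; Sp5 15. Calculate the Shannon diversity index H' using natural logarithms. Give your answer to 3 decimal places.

1.322

Total N = 49+27+8+88+15 = 187, so the proportions are 0.26203, 0.14439, 0.04278, 0.47059, 0.08021 (working shown to 5 dp, full precision carried).
Each pᵢ ln pᵢ term: 0.26203×(-1.33929)=-0.35094, 0.14439×(-1.93527)=-0.27942, 0.04278×(-3.15167)=-0.13483, 0.47059×(-0.75377)=-0.35472, 0.08021×(-2.52306)=-0.20238.
Sum = -1.32229, so H' = 1.322.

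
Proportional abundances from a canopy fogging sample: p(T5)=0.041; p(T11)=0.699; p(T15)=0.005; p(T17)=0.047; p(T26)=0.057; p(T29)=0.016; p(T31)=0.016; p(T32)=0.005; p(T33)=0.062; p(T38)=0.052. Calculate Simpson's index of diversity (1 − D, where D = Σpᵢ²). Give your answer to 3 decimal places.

0.497

D = 0.041² + 0.699² + 0.005² + 0.047² + 0.057² + 0.016² + 0.016² + 0.005² + 0.062² + 0.052² = 0.00168 + 0.48860 + 0.00003 + 0.00221 + 0.00325 + 0.00026 + 0.00026 + 0.00003 + 0.00384 + 0.00270 = 0.50285 (working shown to 5 dp, full precision carried).
So 1 − D = 0.49715, i.e. 0.497 to 3 decimal places.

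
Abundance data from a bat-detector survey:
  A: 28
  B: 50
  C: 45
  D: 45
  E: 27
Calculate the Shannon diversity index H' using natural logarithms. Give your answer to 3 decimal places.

Total N = 28+50+45+45+27 = 195, so the proportions are 0.14359, 0.25641, 0.23077, 0.23077, 0.13846 (working shown to 5 dp, full precision carried).
Each pᵢ ln pᵢ term: 0.14359×(-1.94080)=-0.27868, 0.25641×(-1.36098)=-0.34897, 0.23077×(-1.46634)=-0.33839, 0.23077×(-1.46634)=-0.33839, 0.13846×(-1.97716)=-0.27376.
Sum = -1.57818, so H' = 1.578.

1.578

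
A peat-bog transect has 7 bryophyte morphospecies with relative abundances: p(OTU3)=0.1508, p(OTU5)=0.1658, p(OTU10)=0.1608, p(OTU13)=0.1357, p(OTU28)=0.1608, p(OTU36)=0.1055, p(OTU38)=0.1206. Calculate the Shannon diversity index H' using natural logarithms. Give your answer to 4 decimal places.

Each pᵢ ln pᵢ term (working shown to 6 dp, full precision carried): 0.1508×(-1.891801)=-0.285284, 0.1658×(-1.796973)=-0.297938, 0.1608×(-1.827594)=-0.293877, 0.1357×(-1.997309)=-0.271035, 0.1608×(-1.827594)=-0.293877, 0.1055×(-2.249044)=-0.237274, 0.1206×(-2.115276)=-0.255102.
Sum = -1.934387, so H' = 1.9344.

1.9344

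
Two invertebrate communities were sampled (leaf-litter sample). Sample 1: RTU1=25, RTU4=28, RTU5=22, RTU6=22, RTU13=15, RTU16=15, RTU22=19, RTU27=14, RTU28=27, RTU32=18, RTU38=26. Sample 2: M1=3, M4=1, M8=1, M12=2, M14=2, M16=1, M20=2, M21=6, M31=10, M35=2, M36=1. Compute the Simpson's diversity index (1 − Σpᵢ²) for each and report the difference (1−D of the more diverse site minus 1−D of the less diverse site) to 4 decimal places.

Sample 1: N=231, proportions 0.108225, 0.121212, 0.095238, 0.095238, 0.064935, 0.064935, 0.082251, 0.060606, 0.116883, 0.077922, 0.112554, giving 1−D = 0.904181 (working shown to 6 dp, full precision carried).
Sample 2: N=31, proportions 0.096774, 0.032258, 0.032258, 0.064516, 0.064516, 0.032258, 0.064516, 0.193548, 0.322581, 0.064516, 0.032258, giving 1−D = 0.828304.
Difference = |0.904181 − 0.828304| = 0.075877, i.e. 0.0759 to 4 decimal places.

0.0759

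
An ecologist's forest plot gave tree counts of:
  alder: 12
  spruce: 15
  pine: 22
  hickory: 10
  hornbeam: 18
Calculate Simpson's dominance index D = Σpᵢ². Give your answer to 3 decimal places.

Total N = 12+15+22+10+18 = 77, so the proportions are 0.15584, 0.19481, 0.28571, 0.12987, 0.23377 (working shown to 5 dp, full precision carried).
D = 0.15584² + 0.19481² + 0.28571² + 0.12987² + 0.23377² = 0.02429 + 0.03795 + 0.08163 + 0.01687 + 0.05465 = 0.21538.
To 3 decimal places, D = 0.215.

0.215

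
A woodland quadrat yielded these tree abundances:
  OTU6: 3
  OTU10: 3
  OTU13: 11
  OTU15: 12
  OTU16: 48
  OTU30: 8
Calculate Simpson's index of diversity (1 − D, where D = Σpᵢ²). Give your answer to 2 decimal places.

Total N = 3+3+11+12+48+8 = 85, so the proportions are 0.0353, 0.0353, 0.1294, 0.1412, 0.5647, 0.0941 (working shown to 4 dp, full precision carried).
D = 0.0353² + 0.0353² + 0.1294² + 0.1412² + 0.5647² + 0.0941² = 0.0012 + 0.0012 + 0.0167 + 0.0199 + 0.3189 + 0.0089 = 0.3669.
So 1 − D = 0.6331, i.e. 0.63 to 2 decimal places.

0.63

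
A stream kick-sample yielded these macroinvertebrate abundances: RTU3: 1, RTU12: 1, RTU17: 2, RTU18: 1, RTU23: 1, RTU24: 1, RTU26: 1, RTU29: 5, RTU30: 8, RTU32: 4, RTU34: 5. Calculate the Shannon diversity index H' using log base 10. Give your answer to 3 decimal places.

Total N = 1+1+2+1+1+1+1+5+8+4+5 = 30, so the proportions are 0.03333, 0.03333, 0.06667, 0.03333, 0.03333, 0.03333, 0.03333, 0.16667, 0.26667, 0.13333, 0.16667 (working shown to 5 dp, full precision carried).
Each pᵢ log₁₀ pᵢ term: 0.03333×(-1.47712)=-0.04924, 0.03333×(-1.47712)=-0.04924, 0.06667×(-1.17609)=-0.07841, 0.03333×(-1.47712)=-0.04924, 0.03333×(-1.47712)=-0.04924, 0.03333×(-1.47712)=-0.04924, 0.03333×(-1.47712)=-0.04924, 0.16667×(-0.77815)=-0.12969, 0.26667×(-0.57403)=-0.15308, 0.13333×(-0.87506)=-0.11667, 0.16667×(-0.77815)=-0.12969.
Sum = -0.90296, so H' = 0.903.

0.903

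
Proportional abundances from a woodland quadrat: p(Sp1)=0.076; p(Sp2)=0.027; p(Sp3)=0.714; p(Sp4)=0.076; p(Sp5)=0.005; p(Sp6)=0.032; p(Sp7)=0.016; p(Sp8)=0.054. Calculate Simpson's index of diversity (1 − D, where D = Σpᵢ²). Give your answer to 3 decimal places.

D = 0.076² + 0.027² + 0.714² + 0.076² + 0.005² + 0.032² + 0.016² + 0.054² = 0.00578 + 0.00073 + 0.50980 + 0.00578 + 0.00003 + 0.00102 + 0.00026 + 0.00292 = 0.52630 (working shown to 5 dp, full precision carried).
So 1 − D = 0.47370, i.e. 0.474 to 3 decimal places.

0.474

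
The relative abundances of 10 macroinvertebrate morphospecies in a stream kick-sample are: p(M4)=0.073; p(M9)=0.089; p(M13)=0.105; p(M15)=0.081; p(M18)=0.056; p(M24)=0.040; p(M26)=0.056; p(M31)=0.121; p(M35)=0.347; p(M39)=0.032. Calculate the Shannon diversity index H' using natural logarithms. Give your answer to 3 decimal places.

2.031

Each pᵢ ln pᵢ term (working shown to 5 dp, full precision carried): 0.073×(-2.61730)=-0.19106, 0.089×(-2.41912)=-0.21530, 0.105×(-2.25379)=-0.23665, 0.081×(-2.51331)=-0.20358, 0.056×(-2.88240)=-0.16141, 0.04×(-3.21888)=-0.12876, 0.056×(-2.88240)=-0.16141, 0.121×(-2.11196)=-0.25555, 0.347×(-1.05843)=-0.36728, 0.032×(-3.44202)=-0.11014.
Sum = -2.03114, so H' = 2.031.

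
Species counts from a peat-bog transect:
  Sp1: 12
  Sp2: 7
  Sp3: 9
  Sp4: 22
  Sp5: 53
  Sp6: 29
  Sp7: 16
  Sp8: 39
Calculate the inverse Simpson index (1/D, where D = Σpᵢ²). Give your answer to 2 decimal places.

Total N = 12+7+9+22+53+29+16+39 = 187, so the proportions are 0.064171, 0.037433, 0.048128, 0.117647, 0.283422, 0.15508, 0.085561, 0.208556 (working shown to 6 dp, full precision carried).
D = 0.064171² + 0.037433² + 0.048128² + 0.117647² + 0.283422² + 0.15508² + 0.085561² + 0.208556² = 0.004118 + 0.001401 + 0.002316 + 0.013841 + 0.080328 + 0.024050 + 0.007321 + 0.043496 = 0.176871.
So 1/D = 5.6538, i.e. 5.65 to 2 decimal places.

5.65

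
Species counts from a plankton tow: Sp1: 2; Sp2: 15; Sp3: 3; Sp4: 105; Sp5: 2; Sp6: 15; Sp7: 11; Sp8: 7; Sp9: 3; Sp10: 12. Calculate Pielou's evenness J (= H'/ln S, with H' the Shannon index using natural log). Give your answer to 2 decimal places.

0.63

Total N = 2+15+3+105+2+15+11+7+3+12 = 175, so the proportions are 0.0114, 0.0857, 0.0171, 0.6, 0.0114, 0.0857, 0.0629, 0.04, 0.0171, 0.0686 (working shown to 4 dp, full precision carried).
H' = −Σ pᵢ ln pᵢ = −((-0.0511) + (-0.2106) + (-0.0697) + (-0.3065) + (-0.0511) + (-0.2106) + (-0.1739) + (-0.1288) + (-0.0697) + (-0.1838)) = 1.4557.
With S = 10 species, ln S = 2.3026, so J = 1.4557/2.3026 = 0.6322, i.e. 0.63 to 2 decimal places.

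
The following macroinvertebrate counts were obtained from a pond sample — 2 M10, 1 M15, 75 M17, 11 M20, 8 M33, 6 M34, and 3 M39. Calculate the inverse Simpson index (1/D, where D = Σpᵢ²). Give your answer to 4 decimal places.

Total N = 2+1+75+11+8+6+3 = 106, so the proportions are 0.0188679, 0.009434, 0.7075472, 0.1037736, 0.0754717, 0.0566038, 0.0283019 (working shown to 7 dp, full precision carried).
D = 0.0188679² + 0.009434² + 0.7075472² + 0.1037736² + 0.0754717² + 0.0566038² + 0.0283019² = 0.0003560 + 0.0000890 + 0.5006230 + 0.0107690 + 0.0056960 + 0.0032040 + 0.0008010 = 0.5215379.
So 1/D = 1.917406, i.e. 1.9174 to 4 decimal places.

1.9174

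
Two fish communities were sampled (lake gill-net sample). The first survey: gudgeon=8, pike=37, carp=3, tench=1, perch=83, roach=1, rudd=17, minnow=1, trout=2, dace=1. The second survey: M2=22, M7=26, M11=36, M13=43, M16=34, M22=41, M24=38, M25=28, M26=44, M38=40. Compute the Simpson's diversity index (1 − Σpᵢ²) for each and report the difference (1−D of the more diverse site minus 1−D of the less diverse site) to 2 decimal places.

0.26

The first survey: N=154, proportions 0.0519, 0.2403, 0.0195, 0.0065, 0.539, 0.0065, 0.1104, 0.0065, 0.013, 0.0065, giving 1−D = 0.6362 (working shown to 4 dp, full precision carried).
The second survey: N=352, proportions 0.0625, 0.0739, 0.1023, 0.1222, 0.0966, 0.1165, 0.108, 0.0795, 0.125, 0.1136, giving 1−D = 0.8958.
Difference = |0.6362 − 0.8958| = 0.2596, i.e. 0.26 to 2 decimal places.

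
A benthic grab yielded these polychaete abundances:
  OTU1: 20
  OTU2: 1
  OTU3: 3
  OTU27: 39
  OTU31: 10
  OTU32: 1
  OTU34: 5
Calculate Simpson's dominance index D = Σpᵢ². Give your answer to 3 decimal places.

0.330

Total N = 20+1+3+39+10+1+5 = 79, so the proportions are 0.25316, 0.01266, 0.03797, 0.49367, 0.12658, 0.01266, 0.06329 (working shown to 5 dp, full precision carried).
D = 0.25316² + 0.01266² + 0.03797² + 0.49367² + 0.12658² + 0.01266² + 0.06329² = 0.06409 + 0.00016 + 0.00144 + 0.24371 + 0.01602 + 0.00016 + 0.00401 = 0.32959.
To 3 decimal places, D = 0.330.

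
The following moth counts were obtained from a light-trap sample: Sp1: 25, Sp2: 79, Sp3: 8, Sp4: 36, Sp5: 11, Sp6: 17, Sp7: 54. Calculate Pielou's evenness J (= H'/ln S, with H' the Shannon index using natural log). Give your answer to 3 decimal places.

0.870

Total N = 25+79+8+36+11+17+54 = 230, so the proportions are 0.1087, 0.34348, 0.03478, 0.15652, 0.04783, 0.07391, 0.23478 (working shown to 5 dp, full precision carried).
H' = −Σ pᵢ ln pᵢ = −((-0.24122) + (-0.36705) + (-0.11682) + (-0.29028) + (-0.14540) + (-0.19253) + (-0.34022)) = 1.69353.
With S = 7 species, ln S = 1.94591, so J = 1.69353/1.94591 = 0.87030, i.e. 0.870 to 3 decimal places.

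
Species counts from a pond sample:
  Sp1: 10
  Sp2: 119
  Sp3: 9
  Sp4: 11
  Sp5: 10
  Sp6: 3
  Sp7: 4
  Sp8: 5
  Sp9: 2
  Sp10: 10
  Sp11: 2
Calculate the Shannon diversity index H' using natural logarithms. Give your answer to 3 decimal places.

1.417

Total N = 10+119+9+11+10+3+4+5+2+10+2 = 185, so the proportions are 0.05405, 0.64324, 0.04865, 0.05946, 0.05405, 0.01622, 0.02162, 0.02703, 0.01081, 0.05405, 0.01081 (working shown to 5 dp, full precision carried).
Each pᵢ ln pᵢ term: 0.05405×(-2.91777)=-0.15772, 0.64324×(-0.44123)=-0.28382, 0.04865×(-3.02313)=-0.14707, 0.05946×(-2.82246)=-0.16782, 0.05405×(-2.91777)=-0.15772, 0.01622×(-4.12174)=-0.06684, 0.02162×(-3.83406)=-0.08290, 0.02703×(-3.61092)=-0.09759, 0.01081×(-4.52721)=-0.04894, 0.05405×(-2.91777)=-0.15772, 0.01081×(-4.52721)=-0.04894.
Sum = -1.41708, so H' = 1.417.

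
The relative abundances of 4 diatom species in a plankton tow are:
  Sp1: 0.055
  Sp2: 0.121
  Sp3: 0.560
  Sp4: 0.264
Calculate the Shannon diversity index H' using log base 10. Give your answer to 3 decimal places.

0.474

Each pᵢ log₁₀ pᵢ term (working shown to 5 dp, full precision carried): 0.055×(-1.25964)=-0.06928, 0.121×(-0.91721)=-0.11098, 0.56×(-0.25181)=-0.14101, 0.264×(-0.57840)=-0.15270.
Sum = -0.47397, so H' = 0.474.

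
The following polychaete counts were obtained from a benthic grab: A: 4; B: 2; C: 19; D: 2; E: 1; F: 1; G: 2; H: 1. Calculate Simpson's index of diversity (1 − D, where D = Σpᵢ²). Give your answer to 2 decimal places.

0.62

Total N = 4+2+19+2+1+1+2+1 = 32, so the proportions are 0.125, 0.0625, 0.5938, 0.0625, 0.0312, 0.0312, 0.0625, 0.0312 (working shown to 4 dp, full precision carried).
D = 0.125² + 0.0625² + 0.5938² + 0.0625² + 0.0312² + 0.0312² + 0.0625² + 0.0312² = 0.0156 + 0.0039 + 0.3525 + 0.0039 + 0.0010 + 0.0010 + 0.0039 + 0.0010 = 0.3828.
So 1 − D = 0.6172, i.e. 0.62 to 2 decimal places.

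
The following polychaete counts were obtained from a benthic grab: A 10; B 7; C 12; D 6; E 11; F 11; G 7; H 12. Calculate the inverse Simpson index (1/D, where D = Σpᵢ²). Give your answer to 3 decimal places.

7.560

Total N = 10+7+12+6+11+11+7+12 = 76, so the proportions are 0.1315789, 0.0921053, 0.1578947, 0.0789474, 0.1447368, 0.1447368, 0.0921053, 0.1578947 (working shown to 7 dp, full precision carried).
D = 0.1315789² + 0.0921053² + 0.1578947² + 0.0789474² + 0.1447368² + 0.1447368² + 0.0921053² + 0.1578947² = 0.0173130 + 0.0084834 + 0.0249307 + 0.0062327 + 0.0209488 + 0.0209488 + 0.0084834 + 0.0249307 = 0.1322715.
So 1/D = 7.56021, i.e. 7.560 to 3 decimal places.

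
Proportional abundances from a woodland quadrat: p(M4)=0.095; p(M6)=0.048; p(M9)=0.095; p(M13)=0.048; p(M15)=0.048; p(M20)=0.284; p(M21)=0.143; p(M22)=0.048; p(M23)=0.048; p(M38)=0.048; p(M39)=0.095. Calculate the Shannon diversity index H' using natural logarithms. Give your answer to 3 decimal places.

2.181

Each pᵢ ln pᵢ term (working shown to 5 dp, full precision carried): 0.095×(-2.35388)=-0.22362, 0.048×(-3.03655)=-0.14575, 0.095×(-2.35388)=-0.22362, 0.048×(-3.03655)=-0.14575, 0.048×(-3.03655)=-0.14575, 0.284×(-1.25878)=-0.35749, 0.143×(-1.94491)=-0.27812, 0.048×(-3.03655)=-0.14575, 0.048×(-3.03655)=-0.14575, 0.048×(-3.03655)=-0.14575, 0.095×(-2.35388)=-0.22362.
Sum = -2.18100, so H' = 2.181.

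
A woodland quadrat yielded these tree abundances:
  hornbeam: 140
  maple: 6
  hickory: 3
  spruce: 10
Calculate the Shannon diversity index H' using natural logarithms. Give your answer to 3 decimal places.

0.485

Total N = 140+6+3+10 = 159, so the proportions are 0.8805, 0.03774, 0.01887, 0.06289 (working shown to 5 dp, full precision carried).
Each pᵢ ln pᵢ term: 0.8805×(-0.12726)=-0.11205, 0.03774×(-3.27714)=-0.12367, 0.01887×(-3.97029)=-0.07491, 0.06289×(-2.76632)=-0.17398.
Sum = -0.48461, so H' = 0.485.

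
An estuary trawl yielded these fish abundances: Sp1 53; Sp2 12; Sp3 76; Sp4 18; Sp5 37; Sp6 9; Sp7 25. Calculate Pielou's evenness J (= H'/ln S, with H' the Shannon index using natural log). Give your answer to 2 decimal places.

Total N = 53+12+76+18+37+9+25 = 230, so the proportions are 0.2304, 0.0522, 0.3304, 0.0783, 0.1609, 0.0391, 0.1087 (working shown to 4 dp, full precision carried).
H' = −Σ pᵢ ln pᵢ = −((-0.3382) + (-0.1541) + (-0.3659) + (-0.1994) + (-0.2939) + (-0.1268) + (-0.2412)) = 1.7196.
With S = 7 species, ln S = 1.9459, so J = 1.7196/1.9459 = 0.8837, i.e. 0.88 to 2 decimal places.

0.88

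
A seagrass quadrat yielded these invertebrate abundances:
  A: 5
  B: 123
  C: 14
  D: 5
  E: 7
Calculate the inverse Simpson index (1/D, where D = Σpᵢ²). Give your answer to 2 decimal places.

1.54

Total N = 5+123+14+5+7 = 154, so the proportions are 0.03247, 0.7987, 0.09091, 0.03247, 0.04545 (working shown to 5 dp, full precision carried).
D = 0.03247² + 0.7987² + 0.09091² + 0.03247² + 0.04545² = 0.00105 + 0.63792 + 0.00826 + 0.00105 + 0.00207 = 0.65036.
So 1/D = 1.5376, i.e. 1.54 to 2 decimal places.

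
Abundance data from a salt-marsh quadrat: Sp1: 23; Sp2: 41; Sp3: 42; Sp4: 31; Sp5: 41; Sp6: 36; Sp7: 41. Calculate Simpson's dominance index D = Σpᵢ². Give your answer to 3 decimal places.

0.148

Total N = 23+41+42+31+41+36+41 = 255, so the proportions are 0.0902, 0.16078, 0.16471, 0.12157, 0.16078, 0.14118, 0.16078 (working shown to 5 dp, full precision carried).
D = 0.0902² + 0.16078² + 0.16471² + 0.12157² + 0.16078² + 0.14118² + 0.16078² = 0.00814 + 0.02585 + 0.02713 + 0.01478 + 0.02585 + 0.01993 + 0.02585 = 0.14753.
To 3 decimal places, D = 0.148.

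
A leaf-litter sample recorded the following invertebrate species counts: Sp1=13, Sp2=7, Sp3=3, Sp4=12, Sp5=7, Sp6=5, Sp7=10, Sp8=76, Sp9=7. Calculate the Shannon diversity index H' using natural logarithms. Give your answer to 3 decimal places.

Total N = 13+7+3+12+7+5+10+76+7 = 140, so the proportions are 0.09286, 0.05, 0.02143, 0.08571, 0.05, 0.03571, 0.07143, 0.54286, 0.05 (working shown to 5 dp, full precision carried).
Each pᵢ ln pᵢ term: 0.09286×(-2.37669)=-0.22069, 0.05×(-2.99573)=-0.14979, 0.02143×(-3.84303)=-0.08235, 0.08571×(-2.45674)=-0.21058, 0.05×(-2.99573)=-0.14979, 0.03571×(-3.33220)=-0.11901, 0.07143×(-2.63906)=-0.18850, 0.54286×(-0.61091)=-0.33164, 0.05×(-2.99573)=-0.14979.
Sum = -1.60213, so H' = 1.602.

1.602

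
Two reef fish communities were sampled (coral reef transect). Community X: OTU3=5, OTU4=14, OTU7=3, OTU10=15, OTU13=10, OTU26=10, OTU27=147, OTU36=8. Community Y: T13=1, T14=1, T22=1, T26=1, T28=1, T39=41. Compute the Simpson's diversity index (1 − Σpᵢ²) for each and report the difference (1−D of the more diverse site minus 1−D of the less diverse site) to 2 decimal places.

0.30

Community X: N=212, proportions 0.0236, 0.066, 0.0142, 0.0708, 0.0472, 0.0472, 0.6934, 0.0377, giving 1−D = 0.5032 (working shown to 4 dp, full precision carried).
Community Y: N=46, proportions 0.0217, 0.0217, 0.0217, 0.0217, 0.0217, 0.8913, giving 1−D = 0.2032.
Difference = |0.5032 − 0.2032| = 0.3000, i.e. 0.30 to 2 decimal places.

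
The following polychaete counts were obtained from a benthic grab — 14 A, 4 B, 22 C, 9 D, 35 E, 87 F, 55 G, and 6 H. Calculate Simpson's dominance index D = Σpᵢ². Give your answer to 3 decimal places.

0.235

Total N = 14+4+22+9+35+87+55+6 = 232, so the proportions are 0.06034, 0.01724, 0.09483, 0.03879, 0.15086, 0.375, 0.23707, 0.02586 (working shown to 5 dp, full precision carried).
D = 0.06034² + 0.01724² + 0.09483² + 0.03879² + 0.15086² + 0.375² + 0.23707² + 0.02586² = 0.00364 + 0.00030 + 0.00899 + 0.00150 + 0.02276 + 0.14062 + 0.05620 + 0.00067 = 0.23469.
To 3 decimal places, D = 0.235.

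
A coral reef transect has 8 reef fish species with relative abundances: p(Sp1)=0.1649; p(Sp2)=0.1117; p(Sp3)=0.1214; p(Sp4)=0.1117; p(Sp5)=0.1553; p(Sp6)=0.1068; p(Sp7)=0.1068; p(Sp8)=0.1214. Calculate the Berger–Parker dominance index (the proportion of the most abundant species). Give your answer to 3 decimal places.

0.165

The largest proportion is 0.1649, i.e. d = 0.165 to 3 decimal places.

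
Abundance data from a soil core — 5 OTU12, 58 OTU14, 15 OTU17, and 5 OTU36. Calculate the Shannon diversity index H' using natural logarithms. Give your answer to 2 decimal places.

0.90

Total N = 5+58+15+5 = 83, so the proportions are 0.0602, 0.6988, 0.1807, 0.0602 (working shown to 4 dp, full precision carried).
Each pᵢ ln pᵢ term: 0.0602×(-2.8094)=-0.1692, 0.6988×(-0.3584)=-0.2504, 0.1807×(-1.7108)=-0.3092, 0.0602×(-2.8094)=-0.1692.
Sum = -0.8981, so H' = 0.90.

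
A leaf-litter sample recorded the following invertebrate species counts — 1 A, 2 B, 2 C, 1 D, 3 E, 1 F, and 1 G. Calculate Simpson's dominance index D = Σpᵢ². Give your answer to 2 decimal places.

0.17

Total N = 1+2+2+1+3+1+1 = 11, so the proportions are 0.0909, 0.1818, 0.1818, 0.0909, 0.2727, 0.0909, 0.0909 (working shown to 4 dp, full precision carried).
D = 0.0909² + 0.1818² + 0.1818² + 0.0909² + 0.2727² + 0.0909² + 0.0909² = 0.0083 + 0.0331 + 0.0331 + 0.0083 + 0.0744 + 0.0083 + 0.0083 = 0.1736.
To 2 decimal places, D = 0.17.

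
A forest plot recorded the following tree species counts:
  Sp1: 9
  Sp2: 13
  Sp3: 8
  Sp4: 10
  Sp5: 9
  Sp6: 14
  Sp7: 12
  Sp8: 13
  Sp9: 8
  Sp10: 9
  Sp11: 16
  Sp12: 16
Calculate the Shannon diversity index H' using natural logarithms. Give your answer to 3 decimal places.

Total N = 9+13+8+10+9+14+12+13+8+9+16+16 = 137, so the proportions are 0.06569, 0.09489, 0.05839, 0.07299, 0.06569, 0.10219, 0.08759, 0.09489, 0.05839, 0.06569, 0.11679, 0.11679 (working shown to 5 dp, full precision carried).
Each pᵢ ln pᵢ term: 0.06569×(-2.72276)=-0.17887, 0.09489×(-2.35503)=-0.22347, 0.05839×(-2.84054)=-0.16587, 0.07299×(-2.61740)=-0.19105, 0.06569×(-2.72276)=-0.17887, 0.10219×(-2.28092)=-0.23309, 0.08759×(-2.43507)=-0.21329, 0.09489×(-2.35503)=-0.22347, 0.05839×(-2.84054)=-0.16587, 0.06569×(-2.72276)=-0.17887, 0.11679×(-2.14739)=-0.25079, 0.11679×(-2.14739)=-0.25079.
Sum = -2.45429, so H' = 2.454.

2.454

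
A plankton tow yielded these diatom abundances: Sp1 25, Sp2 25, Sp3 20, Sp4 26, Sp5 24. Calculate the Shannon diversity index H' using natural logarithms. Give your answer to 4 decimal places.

Total N = 25+25+20+26+24 = 120, so the proportions are 0.208333, 0.208333, 0.166667, 0.216667, 0.2 (working shown to 6 dp, full precision carried).
Each pᵢ ln pᵢ term: 0.208333×(-1.568616)=-0.326795, 0.208333×(-1.568616)=-0.326795, 0.166667×(-1.791759)=-0.298627, 0.216667×(-1.529395)=-0.331369, 0.2×(-1.609438)=-0.321888.
Sum = -1.605473, so H' = 1.6055.

1.6055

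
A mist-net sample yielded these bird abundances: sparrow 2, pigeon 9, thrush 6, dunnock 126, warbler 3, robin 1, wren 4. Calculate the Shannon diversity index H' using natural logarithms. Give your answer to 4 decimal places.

0.7118

Total N = 2+9+6+126+3+1+4 = 151, so the proportions are 0.013245, 0.059603, 0.039735, 0.834437, 0.019868, 0.006623, 0.02649 (working shown to 6 dp, full precision carried).
Each pᵢ ln pᵢ term: 0.013245×(-4.324133)=-0.057273, 0.059603×(-2.820055)=-0.168083, 0.039735×(-3.225520)=-0.128166, 0.834437×(-0.180998)=-0.151031, 0.019868×(-3.918668)=-0.077854, 0.006623×(-5.017280)=-0.033227, 0.02649×(-3.630985)=-0.096185.
Sum = -0.711820, so H' = 0.7118.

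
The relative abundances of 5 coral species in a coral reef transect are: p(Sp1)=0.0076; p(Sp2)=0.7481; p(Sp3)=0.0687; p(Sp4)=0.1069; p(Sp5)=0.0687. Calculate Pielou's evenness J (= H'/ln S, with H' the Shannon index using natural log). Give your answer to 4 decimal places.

H' = −Σ pᵢ ln pᵢ = −((-0.037085) + (-0.217113) + (-0.183979) + (-0.239014) + (-0.183979)) = 0.861169 (working shown to 6 dp, full precision carried).
With S = 5 species, ln S = 1.609438, so J = 0.861169/1.609438 = 0.535075, i.e. 0.5351 to 4 decimal places.

0.5351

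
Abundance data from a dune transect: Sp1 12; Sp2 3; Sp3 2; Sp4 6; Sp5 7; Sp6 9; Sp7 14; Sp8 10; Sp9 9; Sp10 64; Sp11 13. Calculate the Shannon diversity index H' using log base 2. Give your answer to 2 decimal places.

2.79

Total N = 12+3+2+6+7+9+14+10+9+64+13 = 149, so the proportions are 0.0805, 0.0201, 0.0134, 0.0403, 0.047, 0.0604, 0.094, 0.0671, 0.0604, 0.4295, 0.0872 (working shown to 4 dp, full precision carried).
Each pᵢ log₂ pᵢ term: 0.0805×(-3.6342)=-0.2927, 0.0201×(-5.6342)=-0.1134, 0.0134×(-6.2192)=-0.0835, 0.0403×(-4.6342)=-0.1866, 0.047×(-4.4118)=-0.2073, 0.0604×(-4.0492)=-0.2446, 0.094×(-3.4118)=-0.3206, 0.0671×(-3.8972)=-0.2616, 0.0604×(-4.0492)=-0.2446, 0.4295×(-1.2192)=-0.5237, 0.0872×(-3.5187)=-0.3070.
Sum = -2.7855, so H' = 2.79.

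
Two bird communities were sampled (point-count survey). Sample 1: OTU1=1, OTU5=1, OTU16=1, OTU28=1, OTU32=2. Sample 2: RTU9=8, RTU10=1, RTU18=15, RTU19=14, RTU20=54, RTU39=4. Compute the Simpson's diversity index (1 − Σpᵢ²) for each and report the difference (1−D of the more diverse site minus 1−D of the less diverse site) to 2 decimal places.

Sample 1: N=6, proportions 0.1667, 0.1667, 0.1667, 0.1667, 0.3333, giving 1−D = 0.7778 (working shown to 4 dp, full precision carried).
Sample 2: N=96, proportions 0.0833, 0.0104, 0.1562, 0.1458, 0.5625, 0.0417, giving 1−D = 0.6291.
Difference = |0.7778 − 0.6291| = 0.1487, i.e. 0.15 to 2 decimal places.

0.15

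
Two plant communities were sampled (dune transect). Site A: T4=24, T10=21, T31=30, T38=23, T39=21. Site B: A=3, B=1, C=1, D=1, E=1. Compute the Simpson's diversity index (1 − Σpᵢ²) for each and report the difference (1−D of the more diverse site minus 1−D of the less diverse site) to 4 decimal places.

Site A: N=119, proportions 0.201681, 0.176471, 0.252101, 0.193277, 0.176471, giving 1−D = 0.796130 (working shown to 6 dp, full precision carried).
Site B: N=7, proportions 0.428571, 0.142857, 0.142857, 0.142857, 0.142857, giving 1−D = 0.734694.
Difference = |0.796130 − 0.734694| = 0.061436, i.e. 0.0614 to 4 decimal places.

0.0614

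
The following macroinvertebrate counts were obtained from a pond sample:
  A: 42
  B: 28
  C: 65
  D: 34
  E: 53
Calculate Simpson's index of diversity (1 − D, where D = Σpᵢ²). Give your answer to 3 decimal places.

Total N = 42+28+65+34+53 = 222, so the proportions are 0.18919, 0.12613, 0.29279, 0.15315, 0.23874 (working shown to 5 dp, full precision carried).
D = 0.18919² + 0.12613² + 0.29279² + 0.15315² + 0.23874² = 0.03579 + 0.01591 + 0.08573 + 0.02346 + 0.05700 = 0.21788.
So 1 − D = 0.78212, i.e. 0.782 to 3 decimal places.

0.782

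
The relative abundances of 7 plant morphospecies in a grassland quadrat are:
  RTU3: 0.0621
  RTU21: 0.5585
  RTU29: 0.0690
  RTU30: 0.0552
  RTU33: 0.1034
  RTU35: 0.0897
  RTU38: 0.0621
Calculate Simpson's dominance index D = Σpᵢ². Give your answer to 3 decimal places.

0.346

D = 0.0621² + 0.5585² + 0.069² + 0.0552² + 0.1034² + 0.0897² + 0.0621² = 0.00386 + 0.31192 + 0.00476 + 0.00305 + 0.01069 + 0.00805 + 0.00386 = 0.34618 (working shown to 5 dp, full precision carried).
To 3 decimal places, D = 0.346.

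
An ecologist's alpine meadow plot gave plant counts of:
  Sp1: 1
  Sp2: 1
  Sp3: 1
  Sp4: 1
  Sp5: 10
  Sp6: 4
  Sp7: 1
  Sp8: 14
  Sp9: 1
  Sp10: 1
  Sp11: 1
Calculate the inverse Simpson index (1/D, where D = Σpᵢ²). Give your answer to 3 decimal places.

Total N = 1+1+1+1+10+4+1+14+1+1+1 = 36, so the proportions are 0.0277778, 0.0277778, 0.0277778, 0.0277778, 0.2777778, 0.1111111, 0.0277778, 0.3888889, 0.0277778, 0.0277778, 0.0277778 (working shown to 7 dp, full precision carried).
D = 0.0277778² + 0.0277778² + 0.0277778² + 0.0277778² + 0.2777778² + 0.1111111² + 0.0277778² + 0.3888889² + 0.0277778² + 0.0277778² + 0.0277778² = 0.0007716 + 0.0007716 + 0.0007716 + 0.0007716 + 0.0771605 + 0.0123457 + 0.0007716 + 0.1512346 + 0.0007716 + 0.0007716 + 0.0007716 = 0.2469136.
So 1/D = 4.05000, i.e. 4.050 to 3 decimal places.

4.050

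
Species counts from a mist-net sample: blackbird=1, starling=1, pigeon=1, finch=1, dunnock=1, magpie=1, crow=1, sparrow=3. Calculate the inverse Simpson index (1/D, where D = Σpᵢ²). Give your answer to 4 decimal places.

6.2500

Total N = 1+1+1+1+1+1+1+3 = 10, so the proportions are 0.1, 0.1, 0.1, 0.1, 0.1, 0.1, 0.1, 0.3 (working shown to 8 dp, full precision carried).
D = 0.1² + 0.1² + 0.1² + 0.1² + 0.1² + 0.1² + 0.1² + 0.3² = 0.01000000 + 0.01000000 + 0.01000000 + 0.01000000 + 0.01000000 + 0.01000000 + 0.01000000 + 0.09000000 = 0.16000000.
So 1/D = 6.250000, i.e. 6.2500 to 4 decimal places.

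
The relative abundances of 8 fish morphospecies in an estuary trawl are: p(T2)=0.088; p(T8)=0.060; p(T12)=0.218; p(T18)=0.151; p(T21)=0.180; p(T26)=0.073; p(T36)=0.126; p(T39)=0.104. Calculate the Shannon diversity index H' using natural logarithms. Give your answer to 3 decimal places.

1.996

Each pᵢ ln pᵢ term (working shown to 5 dp, full precision carried): 0.088×(-2.43042)=-0.21388, 0.06×(-2.81341)=-0.16880, 0.218×(-1.52326)=-0.33207, 0.151×(-1.89048)=-0.28546, 0.18×(-1.71480)=-0.30866, 0.073×(-2.61730)=-0.19106, 0.126×(-2.07147)=-0.26101, 0.104×(-2.26336)=-0.23539.
Sum = -1.99634, so H' = 1.996.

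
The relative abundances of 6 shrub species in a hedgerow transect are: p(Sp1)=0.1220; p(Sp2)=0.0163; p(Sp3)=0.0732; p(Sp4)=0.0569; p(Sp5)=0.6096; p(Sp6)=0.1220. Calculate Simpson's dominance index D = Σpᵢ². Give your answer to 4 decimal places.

0.4102

D = 0.122² + 0.0163² + 0.0732² + 0.0569² + 0.6096² + 0.122² = 0.014884 + 0.000266 + 0.005358 + 0.003238 + 0.371612 + 0.014884 = 0.410242 (working shown to 6 dp, full precision carried).
To 4 decimal places, D = 0.4102.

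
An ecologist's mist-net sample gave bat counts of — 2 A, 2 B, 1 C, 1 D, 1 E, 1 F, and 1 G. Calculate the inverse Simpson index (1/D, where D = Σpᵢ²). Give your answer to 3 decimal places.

Total N = 2+2+1+1+1+1+1 = 9, so the proportions are 0.2222222, 0.2222222, 0.1111111, 0.1111111, 0.1111111, 0.1111111, 0.1111111 (working shown to 7 dp, full precision carried).
D = 0.2222222² + 0.2222222² + 0.1111111² + 0.1111111² + 0.1111111² + 0.1111111² + 0.1111111² = 0.0493827 + 0.0493827 + 0.0123457 + 0.0123457 + 0.0123457 + 0.0123457 + 0.0123457 = 0.1604938.
So 1/D = 6.23077, i.e. 6.231 to 3 decimal places.

6.231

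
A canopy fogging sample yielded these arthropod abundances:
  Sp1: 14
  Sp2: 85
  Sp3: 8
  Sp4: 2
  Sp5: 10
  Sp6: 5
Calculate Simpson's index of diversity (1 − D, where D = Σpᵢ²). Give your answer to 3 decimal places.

0.505

Total N = 14+85+8+2+10+5 = 124, so the proportions are 0.1129, 0.68548, 0.06452, 0.01613, 0.08065, 0.04032 (working shown to 5 dp, full precision carried).
D = 0.1129² + 0.68548² + 0.06452² + 0.01613² + 0.08065² + 0.04032² = 0.01275 + 0.46989 + 0.00416 + 0.00026 + 0.00650 + 0.00163 = 0.49519.
So 1 − D = 0.50481, i.e. 0.505 to 3 decimal places.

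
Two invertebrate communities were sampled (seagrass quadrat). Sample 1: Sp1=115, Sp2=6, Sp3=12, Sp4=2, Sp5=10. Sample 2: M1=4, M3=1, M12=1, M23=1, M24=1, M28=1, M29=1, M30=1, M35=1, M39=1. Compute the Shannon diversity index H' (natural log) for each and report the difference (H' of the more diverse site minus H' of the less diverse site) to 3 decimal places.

1.373

Sample 1: N=145, proportions 0.793103, 0.041379, 0.082759, 0.013793, 0.068966, giving H' = 0.765363 (working shown to 6 dp, full precision carried).
Sample 2: N=13, proportions 0.307692, 0.076923, 0.076923, 0.076923, 0.076923, 0.076923, 0.076923, 0.076923, 0.076923, 0.076923, giving H' = 2.138397.
Difference = |0.765363 − 2.138397| = 1.373034, i.e. 1.373 to 3 decimal places.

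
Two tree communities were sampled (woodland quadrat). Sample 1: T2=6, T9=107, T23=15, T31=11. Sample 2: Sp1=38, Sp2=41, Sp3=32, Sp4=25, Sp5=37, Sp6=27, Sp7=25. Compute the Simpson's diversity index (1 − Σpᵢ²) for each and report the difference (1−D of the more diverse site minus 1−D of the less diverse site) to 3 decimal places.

0.464

Sample 1: N=139, proportions 0.04317, 0.76978, 0.10791, 0.07914, giving 1−D = 0.38766 (working shown to 5 dp, full precision carried).
Sample 2: N=225, proportions 0.16889, 0.18222, 0.14222, 0.11111, 0.16444, 0.12, 0.11111, giving 1−D = 0.85191.
Difference = |0.38766 − 0.85191| = 0.46425, i.e. 0.464 to 3 decimal places.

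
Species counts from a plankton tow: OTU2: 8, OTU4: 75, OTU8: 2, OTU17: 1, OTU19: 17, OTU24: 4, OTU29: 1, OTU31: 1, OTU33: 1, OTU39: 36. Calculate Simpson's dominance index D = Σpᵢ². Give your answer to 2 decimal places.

0.34

Total N = 8+75+2+1+17+4+1+1+1+36 = 146, so the proportions are 0.0548, 0.5137, 0.0137, 0.0068, 0.1164, 0.0274, 0.0068, 0.0068, 0.0068, 0.2466 (working shown to 4 dp, full precision carried).
D = 0.0548² + 0.5137² + 0.0137² + 0.0068² + 0.1164² + 0.0274² + 0.0068² + 0.0068² + 0.0068² + 0.2466² = 0.0030 + 0.2639 + 0.0002 + 0.0000 + 0.0136 + 0.0008 + 0.0000 + 0.0000 + 0.0000 + 0.0608 = 0.3424.
To 2 decimal places, D = 0.34.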